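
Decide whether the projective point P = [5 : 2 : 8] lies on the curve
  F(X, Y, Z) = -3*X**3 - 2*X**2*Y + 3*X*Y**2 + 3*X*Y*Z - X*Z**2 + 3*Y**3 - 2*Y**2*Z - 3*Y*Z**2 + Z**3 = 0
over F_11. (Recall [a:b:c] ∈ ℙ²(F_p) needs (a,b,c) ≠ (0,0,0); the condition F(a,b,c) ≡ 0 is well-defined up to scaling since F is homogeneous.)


F(5,2,8) ≡ 0 (mod 11); P is on the curve.

Evaluate F(5, 2, 8) term-by-term (mod 11).
  -3*X**3 ↦ -3·125·1·1 = -375
  -2*X**2*Y ↦ -2·25·2·1 = -100
  3*X*Y**2 ↦ 3·5·4·1 = 60
  3*X*Y*Z ↦ 3·5·2·8 = 240
  -X*Z**2 ↦ -1·5·1·64 = -320
  3*Y**3 ↦ 3·1·8·1 = 24
  -2*Y**2*Z ↦ -2·1·4·8 = -64
  -3*Y*Z**2 ↦ -3·1·2·64 = -384
  Z**3 ↦ 1·1·1·512 = 512
Sum: F(5, 2, 8) = (-375) + (-100) + (60) + (240) + (-320) + (24) + (-64) + (-384) + (512) = -407.
Reducing mod 11: -407 ≡ 0 (mod 11).
Since F(a, b, c) ≡ 0 (mod 11), P lies on the curve.


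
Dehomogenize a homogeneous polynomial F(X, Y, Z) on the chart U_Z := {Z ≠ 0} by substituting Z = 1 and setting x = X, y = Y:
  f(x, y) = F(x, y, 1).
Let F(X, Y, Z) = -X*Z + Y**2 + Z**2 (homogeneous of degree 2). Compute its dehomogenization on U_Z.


f(x, y) = -x + y**2 + 1

On U_Z we set Z = 1. Each monomial c·X^i·Y^j·Z^k in F becomes c·x^i·y^j·1^k = c·x^i·y^j.
Substituting Z = 1: F(X, Y, 1) = -x + y**2 + 1.
Note: deg(f) ≤ deg(F) = 2; strict inequality happens when F is divisible by Z (lost terms).


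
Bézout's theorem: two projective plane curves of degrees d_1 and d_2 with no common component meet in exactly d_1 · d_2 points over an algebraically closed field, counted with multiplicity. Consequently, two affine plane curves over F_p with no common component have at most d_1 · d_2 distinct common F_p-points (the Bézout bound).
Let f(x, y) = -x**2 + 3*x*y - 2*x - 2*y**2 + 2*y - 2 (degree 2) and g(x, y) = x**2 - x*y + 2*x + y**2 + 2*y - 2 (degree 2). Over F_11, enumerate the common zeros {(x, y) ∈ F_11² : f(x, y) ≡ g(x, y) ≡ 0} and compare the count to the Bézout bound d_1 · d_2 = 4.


Common zeros: ∅; count = 0; Bézout bound = 4.

deg(f) = 2, deg(g) = 2, so Bézout bound = 4.
Scan x ∈ F_11. For each x, list the y ∈ F_11 with f(x, y) ≡ 0 and those with g(x, y) ≡ 0 (mod 11); the common zeros in that column are the intersection.
  x = 0: f ≡ 0 at y ∈ ∅; g ≡ 0 at y ∈ {4, 5}; common: ∅.
  x = 1: f ≡ 0 at y ∈ ∅; g ≡ 0 at y ∈ ∅; common: ∅.
  x = 2: f ≡ 0 at y ∈ ∅; g ≡ 0 at y ∈ {4, 7}; common: ∅.
  x = 3: f ≡ 0 at y ∈ ∅; g ≡ 0 at y ∈ {5, 7}; common: ∅.
  x = 4: f ≡ 0 at y ∈ ∅; g ≡ 0 at y ∈ {0, 2}; common: ∅.
  x = 5: f ≡ 0 at y ∈ {1, 2}; g ≡ 0 at y ∈ {0, 3}; common: ∅.
  x = 6: f ≡ 0 at y ∈ {5}; g ≡ 0 at y ∈ ∅; common: ∅.
  x = 7: f ≡ 0 at y ∈ {1, 5}; g ≡ 0 at y ∈ {2, 3}; common: ∅.
  x = 8: f ≡ 0 at y ∈ {3, 10}; g ≡ 0 at y ∈ ∅; common: ∅.
  x = 9: f ≡ 0 at y ∈ {10}; g ≡ 0 at y ∈ ∅; common: ∅.
  x = 10: f ≡ 0 at y ∈ {2, 3}; g ≡ 0 at y ∈ ∅; common: ∅.
Collecting: common zeros = ∅, so the count is 0.
Comparison with the Bézout bound: 0 ≤ 4 = deg(f)·deg(g), as expected for curves with no common component (the affine F_11-count falls short of the bound because intersections may lie at infinity, over extension fields, or carry multiplicity).


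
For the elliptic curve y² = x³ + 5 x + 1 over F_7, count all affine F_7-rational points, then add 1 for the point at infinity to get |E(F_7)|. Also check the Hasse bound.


Affine points = {(0, 1), (0, 6), (1, 0), (3, 1), (3, 6), (4, 1), (4, 6), (5, 2), (5, 5), (6, 3), (6, 4)}; affine count = 11; |E(F_7)| = 12.

Discriminant check: Δ ∝ 4a³ + 27b² = 4·5³ + 27·1² = 4·125 + 27·1 ≡ 2 (mod 7). Nonzero ⇒ E is nonsingular.
For each x ∈ F_7, compute rhs = x³ + 5·x + 1 mod 7, then count y ∈ F_7 with y² ≡ rhs.
  x = 0: rhs = 1, matching y values: 1, 6 (2 points).
  x = 1: rhs = 0, matching y values: 0 (1 points).
  x = 2: rhs = 5, matching y values: none (0 points).
  x = 3: rhs = 1, matching y values: 1, 6 (2 points).
  x = 4: rhs = 1, matching y values: 1, 6 (2 points).
  x = 5: rhs = 4, matching y values: 2, 5 (2 points).
  x = 6: rhs = 2, matching y values: 3, 4 (2 points).
Total affine count: 11.
Full point count |E(F_7)| = 11 + 1 = 12.
Hasse bound: |12 − (7+1)| = |4| = 4 ≤ 2√7 ≈ 5.2915 ✓.


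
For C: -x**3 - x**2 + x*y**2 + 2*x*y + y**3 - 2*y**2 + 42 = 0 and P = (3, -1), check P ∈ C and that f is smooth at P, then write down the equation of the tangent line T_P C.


Tangent line at P: -34*x + 7*y + 109 = 0.

Step 1: f(3, -1) = 0, so P lies on C.
Step 2: partial derivatives
  f_x(x, y) = -3*x**2 - 2*x + y**2 + 2*y, f_y(x, y) = 2*x*y + 2*x + 3*y**2 - 4*y.
  f_x(P) = -34, f_y(P) = 7 (gradient nonzero, so P is smooth).
Step 3: tangent line at P: -34·(x − 3) + 7·(y − -1) = 0.
Expanding: -34*x + 7*y + 109 = 0.


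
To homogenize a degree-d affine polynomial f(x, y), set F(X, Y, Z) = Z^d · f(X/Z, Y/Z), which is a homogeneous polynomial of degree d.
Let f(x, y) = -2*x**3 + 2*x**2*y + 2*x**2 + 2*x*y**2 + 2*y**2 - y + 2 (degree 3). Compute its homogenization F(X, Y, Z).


F(X, Y, Z) = -2*X**3 + 2*X**2*Y + 2*X**2*Z + 2*X*Y**2 + 2*Y**2*Z - Y*Z**2 + 2*Z**3

deg(f) = 3.
Substitute x = X/Z, y = Y/Z into f, then multiply by Z^3.
  monomial -2·x^3·y^0 ↦ -2·X^3·Y^0·Z^0.
  monomial 2·x^2·y^1 ↦ 2·X^2·Y^1·Z^0.
  monomial 2·x^2·y^0 ↦ 2·X^2·Y^0·Z^1.
  monomial 2·x^1·y^2 ↦ 2·X^1·Y^2·Z^0.
  monomial 2·x^0·y^2 ↦ 2·X^0·Y^2·Z^1.
  monomial -1·x^0·y^1 ↦ -1·X^0·Y^1·Z^2.
  monomial 2·x^0·y^0 ↦ 2·X^0·Y^0·Z^3.
Collecting: F(X, Y, Z) = -2*X**3 + 2*X**2*Y + 2*X**2*Z + 2*X*Y**2 + 2*Y**2*Z - Y*Z**2 + 2*Z**3.


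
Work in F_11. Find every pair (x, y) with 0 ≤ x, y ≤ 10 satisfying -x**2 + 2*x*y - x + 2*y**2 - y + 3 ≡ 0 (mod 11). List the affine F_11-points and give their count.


Affine F_11-points: {(1, 2), (1, 3), (2, 2), (3, 5), (3, 9), (4, 3), (4, 10), (5, 6), (6, 5), (6, 6)}; count = 10.

For each of the 121 pairs (x, y) ∈ F_11², evaluate f(x, y) mod 11. Record the zeros.
  x = 0: [0↦3, 1↦4, 2↦9, 3↦7, 4↦9, 5↦4, 6↦3, 7↦6, 8↦2, 9↦2, 10↦6]  zeros at y ∈ ∅
  x = 1: [0↦1, 1↦4, 2↦0, 3↦0, 4↦4, 5↦1, 6↦2, 7↦7, 8↦5, 9↦7, 10↦2]  zeros at y ∈ {2, 3}
  x = 2: [0↦8, 1↦2, 2↦0, 3↦2, 4↦8, 5↦7, 6↦10, 7↦6, 8↦6, 9↦10, 10↦7]  zeros at y ∈ {2}
  x = 3: [0↦2, 1↦9, 2↦9, 3↦2, 4↦10, 5↦0, 6↦5, 7↦3, 8↦5, 9↦0, 10↦10]  zeros at y ∈ {5, 9}
  x = 4: [0↦5, 1↦3, 2↦5, 3↦0, 4↦10, 5↦2, 6↦9, 7↦9, 8↦2, 9↦10, 10↦0]  zeros at y ∈ {3, 10}
  x = 5: [0↦6, 1↦6, 2↦10, 3↦7, 4↦8, 5↦2, 6↦0, 7↦2, 8↦8, 9↦7, 10↦10]  zeros at y ∈ {6}
  x = 6: [0↦5, 1↦7, 2↦2, 3↦1, 4↦4, 5↦0, 6↦0, 7↦4, 8↦1, 9↦2, 10↦7]  zeros at y ∈ {5, 6}
  x = 7: [0↦2, 1↦6, 2↦3, 3↦4, 4↦9, 5↦7, 6↦9, 7↦4, 8↦3, 9↦6, 10↦2]  zeros at y ∈ ∅
  x = 8: [0↦8, 1↦3, 2↦2, 3↦5, 4↦1, 5↦1, 6↦5, 7↦2, 8↦3, 9↦8, 10↦6]  zeros at y ∈ ∅
  x = 9: [0↦1, 1↦9, 2↦10, 3↦4, 4↦2, 5↦4, 6↦10, 7↦9, 8↦1, 9↦8, 10↦8]  zeros at y ∈ ∅
  x = 10: [0↦3, 1↦2, 2↦5, 3↦1, 4↦1, 5↦5, 6↦2, 7↦3, 8↦8, 9↦6, 10↦8]  zeros at y ∈ ∅
Collecting zeros: affine points = {(1, 2), (1, 3), (2, 2), (3, 5), (3, 9), (4, 3), (4, 10), (5, 6), (6, 5), (6, 6)}.
Total count |C(F_11)_aff| = 10.


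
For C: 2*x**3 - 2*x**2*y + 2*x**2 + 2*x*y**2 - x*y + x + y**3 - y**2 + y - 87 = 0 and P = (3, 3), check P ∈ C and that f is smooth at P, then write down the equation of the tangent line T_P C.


Tangent line at P: 46*x + 37*y - 249 = 0.

Step 1: f(3, 3) = 0, so P lies on C.
Step 2: partial derivatives
  f_x(x, y) = 6*x**2 - 4*x*y + 4*x + 2*y**2 - y + 1, f_y(x, y) = -2*x**2 + 4*x*y - x + 3*y**2 - 2*y + 1.
  f_x(P) = 46, f_y(P) = 37 (gradient nonzero, so P is smooth).
Step 3: tangent line at P: 46·(x − 3) + 37·(y − 3) = 0.
Expanding: 46*x + 37*y - 249 = 0.


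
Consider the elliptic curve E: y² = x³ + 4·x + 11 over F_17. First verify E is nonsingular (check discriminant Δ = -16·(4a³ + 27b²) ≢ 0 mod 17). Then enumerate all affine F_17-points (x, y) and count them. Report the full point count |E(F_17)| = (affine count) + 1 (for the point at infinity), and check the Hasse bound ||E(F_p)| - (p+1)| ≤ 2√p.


Affine points = {(1, 4), (1, 13), (3, 4), (3, 13), (6, 8), (6, 9), (7, 5), (7, 12), (11, 3), (11, 14), (12, 6), (12, 11), (13, 4), (13, 13)}; affine count = 14; |E(F_17)| = 15.

Discriminant check: Δ ∝ 4a³ + 27b² = 4·4³ + 27·11² = 4·64 + 27·121 ≡ 4 (mod 17). Nonzero ⇒ E is nonsingular.
For each x ∈ F_17, compute rhs = x³ + 4·x + 11 mod 17, then count y ∈ F_17 with y² ≡ rhs.
  x = 0: rhs = 11, matching y values: none (0 points).
  x = 1: rhs = 16, matching y values: 4, 13 (2 points).
  x = 2: rhs = 10, matching y values: none (0 points).
  x = 3: rhs = 16, matching y values: 4, 13 (2 points).
  x = 4: rhs = 6, matching y values: none (0 points).
  x = 5: rhs = 3, matching y values: none (0 points).
  x = 6: rhs = 13, matching y values: 8, 9 (2 points).
  x = 7: rhs = 8, matching y values: 5, 12 (2 points).
  x = 8: rhs = 11, matching y values: none (0 points).
  x = 9: rhs = 11, matching y values: none (0 points).
  x = 10: rhs = 14, matching y values: none (0 points).
  x = 11: rhs = 9, matching y values: 3, 14 (2 points).
  x = 12: rhs = 2, matching y values: 6, 11 (2 points).
  x = 13: rhs = 16, matching y values: 4, 13 (2 points).
  x = 14: rhs = 6, matching y values: none (0 points).
  x = 15: rhs = 12, matching y values: none (0 points).
  x = 16: rhs = 6, matching y values: none (0 points).
Total affine count: 14.
Full point count |E(F_17)| = 14 + 1 = 15.
Hasse bound: |15 − (17+1)| = |-3| = 3 ≤ 2√17 ≈ 8.2462 ✓.


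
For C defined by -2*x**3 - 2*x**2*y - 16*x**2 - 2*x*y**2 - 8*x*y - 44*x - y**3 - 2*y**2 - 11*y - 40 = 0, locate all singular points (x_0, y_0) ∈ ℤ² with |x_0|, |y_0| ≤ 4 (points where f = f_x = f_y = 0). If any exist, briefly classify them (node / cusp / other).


Singular points: {(-3, 1)}; classification: cusp.

Compute partial derivatives:
  f_x = -6*x**2 - 4*x*y - 32*x - 2*y**2 - 8*y - 44.
  f_y = -2*x**2 - 4*x*y - 8*x - 3*y**2 - 4*y - 11.
Scan x_0 ∈ {−4, ..., 4}. For each x_0, f_y(x_0, y) is a polynomial in y; find its integer roots y ∈ {−4, ..., 4}, then test f_x and f at those candidates.
  x = -4: f_y(-4, y) = -3*y**2 + 12*y - 11; no integer root y with |y| ≤ 4.
  x = -3: f_y(-3, y) = -3*y**2 + 8*y - 5; vanishes at y ∈ {1}. (-3, 1): f_x = 0, f = 0 — SINGULAR.
  x = -2: f_y(-2, y) = -3*y**2 + 4*y - 3; no integer root y with |y| ≤ 4.
  x = -1: f_y(-1, y) = -3*y**2 - 5; no integer root y with |y| ≤ 4.
  x = 0: f_y(0, y) = -3*y**2 - 4*y - 11; no integer root y with |y| ≤ 4.
  x = 1: f_y(1, y) = -3*y**2 - 8*y - 21; no integer root y with |y| ≤ 4.
  x = 2: f_y(2, y) = -3*y**2 - 12*y - 35; no integer root y with |y| ≤ 4.
  x = 3: f_y(3, y) = -3*y**2 - 16*y - 53; no integer root y with |y| ≤ 4.
  x = 4: f_y(4, y) = -3*y**2 - 20*y - 75; no integer root y with |y| ≤ 4.
Only singular point on the grid: (-3, 1).
Classify: substitute x = -3 + u, y = 1 + v and expand: f = -2*u**3 - 2*u**2*v - 2*u*v**2 - v**3 + v**2.
No constant or linear terms (consistent with a singular point). Quadratic part: v**2. Cubic part: -2*u**3 - 2*u**2*v - 2*u*v**2 - v**3.
The quadratic part v**2 is a perfect square, so there is a single (double) tangent line v = 0, i.e. y = 1. Restricting the cubic part to that line (v = 0) leaves -2*u**3 ≠ 0, so f is not divisible by v and the branch is v² ≈ 2*u**3 to lowest order — this is a cusp.
Classification: cusp.


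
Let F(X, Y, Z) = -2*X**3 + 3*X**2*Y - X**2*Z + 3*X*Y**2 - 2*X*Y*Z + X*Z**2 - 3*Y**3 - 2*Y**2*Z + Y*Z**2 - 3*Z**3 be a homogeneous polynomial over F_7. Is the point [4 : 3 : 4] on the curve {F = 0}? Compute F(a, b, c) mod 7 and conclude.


F(4,3,4) ≡ 4 (mod 7); P is NOT on the curve.

Evaluate F(4, 3, 4) term-by-term (mod 7).
  -2*X**3 ↦ -2·64·1·1 = -128
  3*X**2*Y ↦ 3·16·3·1 = 144
  -X**2*Z ↦ -1·16·1·4 = -64
  3*X*Y**2 ↦ 3·4·9·1 = 108
  -2*X*Y*Z ↦ -2·4·3·4 = -96
  X*Z**2 ↦ 1·4·1·16 = 64
  -3*Y**3 ↦ -3·1·27·1 = -81
  -2*Y**2*Z ↦ -2·1·9·4 = -72
  Y*Z**2 ↦ 1·1·3·16 = 48
  -3*Z**3 ↦ -3·1·1·64 = -192
Sum: F(4, 3, 4) = (-128) + (144) + (-64) + (108) + (-96) + (64) + (-81) + (-72) + (48) + (-192) = -269.
Reducing mod 7: -269 ≡ 4 (mod 7).
Since F(a, b, c) ≡ 4 ≠ 0 (mod 7), P does NOT lie on the curve.


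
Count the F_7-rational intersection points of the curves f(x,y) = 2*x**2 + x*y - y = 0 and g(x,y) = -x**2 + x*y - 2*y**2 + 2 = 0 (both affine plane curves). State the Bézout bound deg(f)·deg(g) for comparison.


Common zeros: {(3, 5)}; count = 1; Bézout bound = 4.

deg(f) = 2, deg(g) = 2, so Bézout bound = 4.
Scan x ∈ F_7. For each x, list the y ∈ F_7 with f(x, y) ≡ 0 and those with g(x, y) ≡ 0 (mod 7); the common zeros in that column are the intersection.
  x = 0: f ≡ 0 at y ∈ {0}; g ≡ 0 at y ∈ {1, 6}; common: ∅.
  x = 1: f ≡ 0 at y ∈ ∅; g ≡ 0 at y ∈ {1, 3}; common: ∅.
  x = 2: f ≡ 0 at y ∈ {6}; g ≡ 0 at y ∈ {3, 5}; common: ∅.
  x = 3: f ≡ 0 at y ∈ {5}; g ≡ 0 at y ∈ {0, 5}; common: {5}.
  x = 4: f ≡ 0 at y ∈ {1}; g ≡ 0 at y ∈ {0, 2}; common: ∅.
  x = 5: f ≡ 0 at y ∈ {5}; g ≡ 0 at y ∈ {2, 4}; common: ∅.
  x = 6: f ≡ 0 at y ∈ {1}; g ≡ 0 at y ∈ {4, 6}; common: ∅.
Collecting: common zeros = {(3, 5)}, so the count is 1.
Comparison with the Bézout bound: 1 ≤ 4 = deg(f)·deg(g), as expected for curves with no common component (the affine F_7-count falls short of the bound because intersections may lie at infinity, over extension fields, or carry multiplicity).


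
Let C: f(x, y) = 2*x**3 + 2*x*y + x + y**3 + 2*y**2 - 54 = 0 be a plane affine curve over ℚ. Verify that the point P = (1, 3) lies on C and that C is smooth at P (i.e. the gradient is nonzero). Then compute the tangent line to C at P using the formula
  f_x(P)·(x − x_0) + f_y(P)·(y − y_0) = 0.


Tangent line at P: 13*x + 41*y - 136 = 0.

Step 1: f(1, 3) = 0, so P lies on C.
Step 2: partial derivatives
  f_x(x, y) = 6*x**2 + 2*y + 1, f_y(x, y) = 2*x + 3*y**2 + 4*y.
  f_x(P) = 13, f_y(P) = 41 (gradient nonzero, so P is smooth).
Step 3: tangent line at P: 13·(x − 1) + 41·(y − 3) = 0.
Expanding: 13*x + 41*y - 136 = 0.


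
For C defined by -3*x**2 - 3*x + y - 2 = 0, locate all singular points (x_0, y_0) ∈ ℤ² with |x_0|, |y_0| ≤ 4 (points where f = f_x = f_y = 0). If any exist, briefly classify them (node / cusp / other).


No singular points in the scanned grid; C is smooth there.

Compute partial derivatives:
  f_x = -6*x - 3.
  f_y = 1.
f_y = 1 is a nonzero constant, so f_y never vanishes: no point (x, y) can satisfy f = f_x = f_y = 0. In particular no (x, y) ∈ {−4, ..., 4}² is singular; the curve is smooth.


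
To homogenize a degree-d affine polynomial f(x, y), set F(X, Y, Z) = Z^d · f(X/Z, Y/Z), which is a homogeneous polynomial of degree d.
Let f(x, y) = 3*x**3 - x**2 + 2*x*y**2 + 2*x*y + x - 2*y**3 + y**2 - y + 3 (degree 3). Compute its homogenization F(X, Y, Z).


F(X, Y, Z) = 3*X**3 - X**2*Z + 2*X*Y**2 + 2*X*Y*Z + X*Z**2 - 2*Y**3 + Y**2*Z - Y*Z**2 + 3*Z**3

deg(f) = 3.
Substitute x = X/Z, y = Y/Z into f, then multiply by Z^3.
  monomial 3·x^3·y^0 ↦ 3·X^3·Y^0·Z^0.
  monomial -1·x^2·y^0 ↦ -1·X^2·Y^0·Z^1.
  monomial 2·x^1·y^2 ↦ 2·X^1·Y^2·Z^0.
  monomial 2·x^1·y^1 ↦ 2·X^1·Y^1·Z^1.
  monomial 1·x^1·y^0 ↦ 1·X^1·Y^0·Z^2.
  monomial -2·x^0·y^3 ↦ -2·X^0·Y^3·Z^0.
  monomial 1·x^0·y^2 ↦ 1·X^0·Y^2·Z^1.
  monomial -1·x^0·y^1 ↦ -1·X^0·Y^1·Z^2.
  monomial 3·x^0·y^0 ↦ 3·X^0·Y^0·Z^3.
Collecting: F(X, Y, Z) = 3*X**3 - X**2*Z + 2*X*Y**2 + 2*X*Y*Z + X*Z**2 - 2*Y**3 + Y**2*Z - Y*Z**2 + 3*Z**3.


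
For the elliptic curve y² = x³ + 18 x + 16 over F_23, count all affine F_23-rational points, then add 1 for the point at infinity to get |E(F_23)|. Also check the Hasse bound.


Affine points = {(0, 4), (0, 19), (1, 9), (1, 14), (5, 1), (5, 22), (6, 8), (6, 15), (7, 5), (7, 18), (10, 0), (11, 2), (11, 21), (13, 3), (13, 20), (15, 2), (15, 21), (18, 10), (18, 13), (19, 8), (19, 15), (20, 2), (20, 21), (21, 8), (21, 15)}; affine count = 25; |E(F_23)| = 26.

Discriminant check: Δ ∝ 4a³ + 27b² = 4·18³ + 27·16² = 4·5832 + 27·256 ≡ 18 (mod 23). Nonzero ⇒ E is nonsingular.
For each x ∈ F_23, compute rhs = x³ + 18·x + 16 mod 23, then count y ∈ F_23 with y² ≡ rhs.
  x = 0: rhs = 16, matching y values: 4, 19 (2 points).
  x = 1: rhs = 12, matching y values: 9, 14 (2 points).
  x = 2: rhs = 14, matching y values: none (0 points).
  x = 3: rhs = 5, matching y values: none (0 points).
  x = 4: rhs = 14, matching y values: none (0 points).
  x = 5: rhs = 1, matching y values: 1, 22 (2 points).
  x = 6: rhs = 18, matching y values: 8, 15 (2 points).
  x = 7: rhs = 2, matching y values: 5, 18 (2 points).
  x = 8: rhs = 5, matching y values: none (0 points).
  x = 9: rhs = 10, matching y values: none (0 points).
  x = 10: rhs = 0, matching y values: 0 (1 points).
  x = 11: rhs = 4, matching y values: 2, 21 (2 points).
  x = 12: rhs = 5, matching y values: none (0 points).
  x = 13: rhs = 9, matching y values: 3, 20 (2 points).
  x = 14: rhs = 22, matching y values: none (0 points).
  x = 15: rhs = 4, matching y values: 2, 21 (2 points).
  x = 16: rhs = 7, matching y values: none (0 points).
  x = 17: rhs = 14, matching y values: none (0 points).
  x = 18: rhs = 8, matching y values: 10, 13 (2 points).
  x = 19: rhs = 18, matching y values: 8, 15 (2 points).
  x = 20: rhs = 4, matching y values: 2, 21 (2 points).
  x = 21: rhs = 18, matching y values: 8, 15 (2 points).
  x = 22: rhs = 20, matching y values: none (0 points).
Total affine count: 25.
Full point count |E(F_23)| = 25 + 1 = 26.
Hasse bound: |26 − (23+1)| = |2| = 2 ≤ 2√23 ≈ 9.5917 ✓.


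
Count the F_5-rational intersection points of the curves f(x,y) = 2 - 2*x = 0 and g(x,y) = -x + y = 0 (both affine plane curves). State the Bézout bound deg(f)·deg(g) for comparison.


Common zeros: {(1, 1)}; count = 1; Bézout bound = 1.

deg(f) = 1, deg(g) = 1, so Bézout bound = 1.
Scan x ∈ F_5. For each x, list the y ∈ F_5 with f(x, y) ≡ 0 and those with g(x, y) ≡ 0 (mod 5); the common zeros in that column are the intersection.
  x = 0: f ≡ 0 at y ∈ ∅; g ≡ 0 at y ∈ {0}; common: ∅.
  x = 1: f ≡ 0 at y ∈ {0, 1, 2, 3, 4}; g ≡ 0 at y ∈ {1}; common: {1}.
  x = 2: f ≡ 0 at y ∈ ∅; g ≡ 0 at y ∈ {2}; common: ∅.
  x = 3: f ≡ 0 at y ∈ ∅; g ≡ 0 at y ∈ {3}; common: ∅.
  x = 4: f ≡ 0 at y ∈ ∅; g ≡ 0 at y ∈ {4}; common: ∅.
Collecting: common zeros = {(1, 1)}, so the count is 1.
Comparison with the Bézout bound: 1 ≤ 1 = deg(f)·deg(g), as expected for curves with no common component (the bound is attained).


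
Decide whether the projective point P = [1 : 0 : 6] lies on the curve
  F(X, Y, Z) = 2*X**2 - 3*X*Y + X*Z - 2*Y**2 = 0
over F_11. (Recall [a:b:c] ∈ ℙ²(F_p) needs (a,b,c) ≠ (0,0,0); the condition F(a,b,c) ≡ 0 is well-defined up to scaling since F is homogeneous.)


F(1,0,6) ≡ 8 (mod 11); P is NOT on the curve.

Evaluate F(1, 0, 6) term-by-term (mod 11).
  2*X**2 ↦ 2·1·1·1 = 2
  -3*X*Y ↦ -3·1·0·1 = 0
  X*Z ↦ 1·1·1·6 = 6
  -2*Y**2 ↦ -2·1·0·1 = 0
Sum: F(1, 0, 6) = (2) + (0) + (6) + (0) = 8.
Reducing mod 11: 8 ≡ 8 (mod 11).
Since F(a, b, c) ≡ 8 ≠ 0 (mod 11), P does NOT lie on the curve.


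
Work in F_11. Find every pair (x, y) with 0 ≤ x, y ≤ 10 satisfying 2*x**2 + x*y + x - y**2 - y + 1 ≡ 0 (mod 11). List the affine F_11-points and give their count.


Affine F_11-points: {(0, 3), (0, 7), (1, 2), (1, 9), (2, 0), (2, 1), (3, 0), (3, 2), (4, 4), (4, 10), (5, 6), (5, 9), (6, 8), (7, 7), (7, 10), (8, 1), (8, 6), (9, 3), (9, 5), (10, 4), (10, 5)}; count = 21.

For each of the 121 pairs (x, y) ∈ F_11², evaluate f(x, y) mod 11. Record the zeros.
  x = 0: [0↦1, 1↦10, 2↦6, 3↦0, 4↦3, 5↦4, 6↦3, 7↦0, 8↦6, 9↦10, 10↦1]  zeros at y ∈ {3, 7}
  x = 1: [0↦4, 1↦3, 2↦0, 3↦6, 4↦10, 5↦1, 6↦1, 7↦10, 8↦6, 9↦0, 10↦3]  zeros at y ∈ {2, 9}
  x = 2: [0↦0, 1↦0, 2↦9, 3↦5, 4↦10, 5↦2, 6↦3, 7↦2, 8↦10, 9↦5, 10↦9]  zeros at y ∈ {0, 1}
  x = 3: [0↦0, 1↦1, 2↦0, 3↦8, 4↦3, 5↦7, 6↦9, 7↦9, 8↦7, 9↦3, 10↦8]  zeros at y ∈ {0, 2}
  x = 4: [0↦4, 1↦6, 2↦6, 3↦4, 4↦0, 5↦5, 6↦8, 7↦9, 8↦8, 9↦5, 10↦0]  zeros at y ∈ {4, 10}
  x = 5: [0↦1, 1↦4, 2↦5, 3↦4, 4↦1, 5↦7, 6↦0, 7↦2, 8↦2, 9↦0, 10↦7]  zeros at y ∈ {6, 9}
  x = 6: [0↦2, 1↦6, 2↦8, 3↦8, 4↦6, 5↦2, 6↦7, 7↦10, 8↦0, 9↦10, 10↦7]  zeros at y ∈ {8}
  x = 7: [0↦7, 1↦1, 2↦4, 3↦5, 4↦4, 5↦1, 6↦7, 7↦0, 8↦2, 9↦2, 10↦0]  zeros at y ∈ {7, 10}
  x = 8: [0↦5, 1↦0, 2↦4, 3↦6, 4↦6, 5↦4, 6↦0, 7↦5, 8↦8, 9↦9, 10↦8]  zeros at y ∈ {1, 6}
  x = 9: [0↦7, 1↦3, 2↦8, 3↦0, 4↦1, 5↦0, 6↦8, 7↦3, 8↦7, 9↦9, 10↦9]  zeros at y ∈ {3, 5}
  x = 10: [0↦2, 1↦10, 2↦5, 3↦9, 4↦0, 5↦0, 6↦9, 7↦5, 8↦10, 9↦2, 10↦3]  zeros at y ∈ {4, 5}
Collecting zeros: affine points = {(0, 3), (0, 7), (1, 2), (1, 9), (2, 0), (2, 1), (3, 0), (3, 2), (4, 4), (4, 10), (5, 6), (5, 9), (6, 8), (7, 7), (7, 10), (8, 1), (8, 6), (9, 3), (9, 5), (10, 4), (10, 5)}.
Total count |C(F_11)_aff| = 21.


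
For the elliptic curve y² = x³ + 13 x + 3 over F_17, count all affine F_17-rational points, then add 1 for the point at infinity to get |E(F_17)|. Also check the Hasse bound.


Affine points = {(1, 0), (3, 1), (3, 16), (4, 0), (6, 5), (6, 12), (9, 4), (9, 13), (11, 7), (11, 10), (12, 0)}; affine count = 11; |E(F_17)| = 12.

Discriminant check: Δ ∝ 4a³ + 27b² = 4·13³ + 27·3² = 4·2197 + 27·9 ≡ 4 (mod 17). Nonzero ⇒ E is nonsingular.
For each x ∈ F_17, compute rhs = x³ + 13·x + 3 mod 17, then count y ∈ F_17 with y² ≡ rhs.
  x = 0: rhs = 3, matching y values: none (0 points).
  x = 1: rhs = 0, matching y values: 0 (1 points).
  x = 2: rhs = 3, matching y values: none (0 points).
  x = 3: rhs = 1, matching y values: 1, 16 (2 points).
  x = 4: rhs = 0, matching y values: 0 (1 points).
  x = 5: rhs = 6, matching y values: none (0 points).
  x = 6: rhs = 8, matching y values: 5, 12 (2 points).
  x = 7: rhs = 12, matching y values: none (0 points).
  x = 8: rhs = 7, matching y values: none (0 points).
  x = 9: rhs = 16, matching y values: 4, 13 (2 points).
  x = 10: rhs = 11, matching y values: none (0 points).
  x = 11: rhs = 15, matching y values: 7, 10 (2 points).
  x = 12: rhs = 0, matching y values: 0 (1 points).
  x = 13: rhs = 6, matching y values: none (0 points).
  x = 14: rhs = 5, matching y values: none (0 points).
  x = 15: rhs = 3, matching y values: none (0 points).
  x = 16: rhs = 6, matching y values: none (0 points).
Total affine count: 11.
Full point count |E(F_17)| = 11 + 1 = 12.
Hasse bound: |12 − (17+1)| = |-6| = 6 ≤ 2√17 ≈ 8.2462 ✓.


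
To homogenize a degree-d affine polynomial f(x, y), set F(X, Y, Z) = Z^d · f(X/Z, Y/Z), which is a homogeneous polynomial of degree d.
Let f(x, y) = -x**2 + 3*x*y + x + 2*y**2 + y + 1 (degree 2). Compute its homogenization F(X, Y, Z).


F(X, Y, Z) = -X**2 + 3*X*Y + X*Z + 2*Y**2 + Y*Z + Z**2

deg(f) = 2.
Substitute x = X/Z, y = Y/Z into f, then multiply by Z^2.
  monomial -1·x^2·y^0 ↦ -1·X^2·Y^0·Z^0.
  monomial 3·x^1·y^1 ↦ 3·X^1·Y^1·Z^0.
  monomial 1·x^1·y^0 ↦ 1·X^1·Y^0·Z^1.
  monomial 2·x^0·y^2 ↦ 2·X^0·Y^2·Z^0.
  monomial 1·x^0·y^1 ↦ 1·X^0·Y^1·Z^1.
  monomial 1·x^0·y^0 ↦ 1·X^0·Y^0·Z^2.
Collecting: F(X, Y, Z) = -X**2 + 3*X*Y + X*Z + 2*Y**2 + Y*Z + Z**2.


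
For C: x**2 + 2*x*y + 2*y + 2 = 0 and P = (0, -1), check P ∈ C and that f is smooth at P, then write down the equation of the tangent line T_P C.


Tangent line at P: -2*x + 2*y + 2 = 0.

Step 1: f(0, -1) = 0, so P lies on C.
Step 2: partial derivatives
  f_x(x, y) = 2*x + 2*y, f_y(x, y) = 2*x + 2.
  f_x(P) = -2, f_y(P) = 2 (gradient nonzero, so P is smooth).
Step 3: tangent line at P: -2·(x − 0) + 2·(y − -1) = 0.
Expanding: -2*x + 2*y + 2 = 0.


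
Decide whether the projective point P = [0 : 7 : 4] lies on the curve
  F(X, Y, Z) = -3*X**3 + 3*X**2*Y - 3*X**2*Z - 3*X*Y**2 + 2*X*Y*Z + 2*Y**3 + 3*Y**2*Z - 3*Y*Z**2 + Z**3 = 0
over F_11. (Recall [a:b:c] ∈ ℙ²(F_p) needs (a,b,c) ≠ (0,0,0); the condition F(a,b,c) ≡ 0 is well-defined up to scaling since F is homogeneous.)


F(0,7,4) ≡ 1 (mod 11); P is NOT on the curve.

Evaluate F(0, 7, 4) term-by-term (mod 11).
  -3*X**3 ↦ -3·0·1·1 = 0
  3*X**2*Y ↦ 3·0·7·1 = 0
  -3*X**2*Z ↦ -3·0·1·4 = 0
  -3*X*Y**2 ↦ -3·0·49·1 = 0
  2*X*Y*Z ↦ 2·0·7·4 = 0
  2*Y**3 ↦ 2·1·343·1 = 686
  3*Y**2*Z ↦ 3·1·49·4 = 588
  -3*Y*Z**2 ↦ -3·1·7·16 = -336
  Z**3 ↦ 1·1·1·64 = 64
Sum: F(0, 7, 4) = (0) + (0) + (0) + (0) + (0) + (686) + (588) + (-336) + (64) = 1002.
Reducing mod 11: 1002 ≡ 1 (mod 11).
Since F(a, b, c) ≡ 1 ≠ 0 (mod 11), P does NOT lie on the curve.


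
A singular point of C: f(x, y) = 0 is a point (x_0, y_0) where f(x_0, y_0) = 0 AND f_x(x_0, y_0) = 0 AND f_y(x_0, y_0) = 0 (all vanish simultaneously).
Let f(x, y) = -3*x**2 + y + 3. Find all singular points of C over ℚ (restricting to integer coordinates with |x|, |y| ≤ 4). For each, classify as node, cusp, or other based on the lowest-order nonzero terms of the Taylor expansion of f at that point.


No singular points in the scanned grid; C is smooth there.

Compute partial derivatives:
  f_x = -6*x.
  f_y = 1.
f_y = 1 is a nonzero constant, so f_y never vanishes: no point (x, y) can satisfy f = f_x = f_y = 0. In particular no (x, y) ∈ {−4, ..., 4}² is singular; the curve is smooth.


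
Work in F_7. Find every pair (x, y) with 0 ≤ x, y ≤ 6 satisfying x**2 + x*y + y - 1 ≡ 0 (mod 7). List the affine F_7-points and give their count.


Affine F_7-points: {(0, 1), (1, 0), (2, 6), (3, 5), (4, 4), (5, 3), (6, 0), (6, 1), (6, 2), (6, 3), (6, 4), (6, 5), (6, 6)}; count = 13.

For each of the 49 pairs (x, y) ∈ F_7², evaluate f(x, y) mod 7. Record the zeros.
  x = 0: [0↦6, 1↦0, 2↦1, 3↦2, 4↦3, 5↦4, 6↦5]  zeros at y ∈ {1}
  x = 1: [0↦0, 1↦2, 2↦4, 3↦6, 4↦1, 5↦3, 6↦5]  zeros at y ∈ {0}
  x = 2: [0↦3, 1↦6, 2↦2, 3↦5, 4↦1, 5↦4, 6↦0]  zeros at y ∈ {6}
  x = 3: [0↦1, 1↦5, 2↦2, 3↦6, 4↦3, 5↦0, 6↦4]  zeros at y ∈ {5}
  x = 4: [0↦1, 1↦6, 2↦4, 3↦2, 4↦0, 5↦5, 6↦3]  zeros at y ∈ {4}
  x = 5: [0↦3, 1↦2, 2↦1, 3↦0, 4↦6, 5↦5, 6↦4]  zeros at y ∈ {3}
  x = 6: [0↦0, 1↦0, 2↦0, 3↦0, 4↦0, 5↦0, 6↦0]  zeros at y ∈ {0, 1, 2, 3, 4, 5, 6}
Collecting zeros: affine points = {(0, 1), (1, 0), (2, 6), (3, 5), (4, 4), (5, 3), (6, 0), (6, 1), (6, 2), (6, 3), (6, 4), (6, 5), (6, 6)}.
Total count |C(F_7)_aff| = 13.


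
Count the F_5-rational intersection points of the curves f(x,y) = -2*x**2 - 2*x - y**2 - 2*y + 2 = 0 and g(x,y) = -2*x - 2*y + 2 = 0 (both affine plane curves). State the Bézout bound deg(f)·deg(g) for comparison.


Common zeros: ∅; count = 0; Bézout bound = 2.

deg(f) = 2, deg(g) = 1, so Bézout bound = 2.
Scan x ∈ F_5. For each x, list the y ∈ F_5 with f(x, y) ≡ 0 and those with g(x, y) ≡ 0 (mod 5); the common zeros in that column are the intersection.
  x = 0: f ≡ 0 at y ∈ ∅; g ≡ 0 at y ∈ {1}; common: ∅.
  x = 1: f ≡ 0 at y ∈ {1, 2}; g ≡ 0 at y ∈ {0}; common: ∅.
  x = 2: f ≡ 0 at y ∈ {0, 3}; g ≡ 0 at y ∈ {4}; common: ∅.
  x = 3: f ≡ 0 at y ∈ {1, 2}; g ≡ 0 at y ∈ {3}; common: ∅.
  x = 4: f ≡ 0 at y ∈ ∅; g ≡ 0 at y ∈ {2}; common: ∅.
Collecting: common zeros = ∅, so the count is 0.
Comparison with the Bézout bound: 0 ≤ 2 = deg(f)·deg(g), as expected for curves with no common component (the affine F_5-count falls short of the bound because intersections may lie at infinity, over extension fields, or carry multiplicity).


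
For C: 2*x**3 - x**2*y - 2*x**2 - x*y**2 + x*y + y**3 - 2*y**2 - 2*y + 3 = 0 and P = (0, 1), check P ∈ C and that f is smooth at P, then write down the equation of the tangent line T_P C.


Tangent line at P: 3 - 3*y = 0.

Step 1: f(0, 1) = 0, so P lies on C.
Step 2: partial derivatives
  f_x(x, y) = 6*x**2 - 2*x*y - 4*x - y**2 + y, f_y(x, y) = -x**2 - 2*x*y + x + 3*y**2 - 4*y - 2.
  f_x(P) = 0, f_y(P) = -3 (gradient nonzero, so P is smooth).
Step 3: tangent line at P: 0·(x − 0) + -3·(y − 1) = 0.
Expanding: 3 - 3*y = 0.


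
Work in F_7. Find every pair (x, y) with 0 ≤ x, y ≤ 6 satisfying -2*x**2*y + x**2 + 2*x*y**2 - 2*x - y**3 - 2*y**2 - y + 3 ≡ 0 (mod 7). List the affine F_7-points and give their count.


Affine F_7-points: {(3, 3), (3, 4)}; count = 2.

For each of the 49 pairs (x, y) ∈ F_7², evaluate f(x, y) mod 7. Record the zeros.
  x = 0: [0↦3, 1↦6, 2↦6, 3↦4, 4↦1, 5↦5, 6↦3]  zeros at y ∈ ∅
  x = 1: [0↦2, 1↦5, 2↦2, 3↦1, 4↦3, 5↦2, 6↦6]  zeros at y ∈ ∅
  x = 2: [0↦3, 1↦2, 2↦6, 3↦2, 4↦5, 5↦2, 6↦1]  zeros at y ∈ ∅
  x = 3: [0↦6, 1↦4, 2↦4, 3↦0, 4↦0, 5↦5, 6↦2]  zeros at y ∈ {3, 4}
  x = 4: [0↦4, 1↦4, 2↦3, 3↦2, 4↦2, 5↦4, 6↦2]  zeros at y ∈ ∅
  x = 5: [0↦4, 1↦2, 2↦3, 3↦1, 4↦4, 5↦6, 6↦1]  zeros at y ∈ ∅
  x = 6: [0↦6, 1↦5, 2↦4, 3↦4, 4↦6, 5↦4, 6↦6]  zeros at y ∈ ∅
Collecting zeros: affine points = {(3, 3), (3, 4)}.
Total count |C(F_7)_aff| = 2.


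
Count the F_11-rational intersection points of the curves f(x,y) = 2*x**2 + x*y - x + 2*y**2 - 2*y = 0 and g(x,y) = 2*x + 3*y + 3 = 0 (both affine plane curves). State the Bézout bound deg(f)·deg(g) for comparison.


Common zeros: ∅; count = 0; Bézout bound = 2.

deg(f) = 2, deg(g) = 1, so Bézout bound = 2.
Scan x ∈ F_11. For each x, list the y ∈ F_11 with f(x, y) ≡ 0 and those with g(x, y) ≡ 0 (mod 11); the common zeros in that column are the intersection.
  x = 0: f ≡ 0 at y ∈ {0, 1}; g ≡ 0 at y ∈ {10}; common: ∅.
  x = 1: f ≡ 0 at y ∈ {8, 9}; g ≡ 0 at y ∈ {2}; common: ∅.
  x = 2: f ≡ 0 at y ∈ ∅; g ≡ 0 at y ∈ {5}; common: ∅.
  x = 3: f ≡ 0 at y ∈ ∅; g ≡ 0 at y ∈ {8}; common: ∅.
  x = 4: f ≡ 0 at y ∈ {5}; g ≡ 0 at y ∈ {0}; common: ∅.
  x = 5: f ≡ 0 at y ∈ {5, 10}; g ≡ 0 at y ∈ {3}; common: ∅.
  x = 6: f ≡ 0 at y ∈ {0, 9}; g ≡ 0 at y ∈ {6}; common: ∅.
  x = 7: f ≡ 0 at y ∈ {4, 10}; g ≡ 0 at y ∈ {9}; common: ∅.
  x = 8: f ≡ 0 at y ∈ {4}; g ≡ 0 at y ∈ {1}; common: ∅.
  x = 9: f ≡ 0 at y ∈ ∅; g ≡ 0 at y ∈ {4}; common: ∅.
  x = 10: f ≡ 0 at y ∈ ∅; g ≡ 0 at y ∈ {7}; common: ∅.
Collecting: common zeros = ∅, so the count is 0.
Comparison with the Bézout bound: 0 ≤ 2 = deg(f)·deg(g), as expected for curves with no common component (the affine F_11-count falls short of the bound because intersections may lie at infinity, over extension fields, or carry multiplicity).


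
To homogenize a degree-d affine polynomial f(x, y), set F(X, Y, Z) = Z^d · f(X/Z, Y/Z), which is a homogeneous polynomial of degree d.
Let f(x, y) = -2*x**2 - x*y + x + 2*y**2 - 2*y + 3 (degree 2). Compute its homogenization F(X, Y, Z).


F(X, Y, Z) = -2*X**2 - X*Y + X*Z + 2*Y**2 - 2*Y*Z + 3*Z**2

deg(f) = 2.
Substitute x = X/Z, y = Y/Z into f, then multiply by Z^2.
  monomial -2·x^2·y^0 ↦ -2·X^2·Y^0·Z^0.
  monomial -1·x^1·y^1 ↦ -1·X^1·Y^1·Z^0.
  monomial 1·x^1·y^0 ↦ 1·X^1·Y^0·Z^1.
  monomial 2·x^0·y^2 ↦ 2·X^0·Y^2·Z^0.
  monomial -2·x^0·y^1 ↦ -2·X^0·Y^1·Z^1.
  monomial 3·x^0·y^0 ↦ 3·X^0·Y^0·Z^2.
Collecting: F(X, Y, Z) = -2*X**2 - X*Y + X*Z + 2*Y**2 - 2*Y*Z + 3*Z**2.


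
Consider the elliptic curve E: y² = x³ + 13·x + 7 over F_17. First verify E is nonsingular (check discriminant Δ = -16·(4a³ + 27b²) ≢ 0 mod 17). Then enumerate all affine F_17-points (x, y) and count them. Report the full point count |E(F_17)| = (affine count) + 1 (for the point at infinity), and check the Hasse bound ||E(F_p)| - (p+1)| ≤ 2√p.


Affine points = {(1, 2), (1, 15), (4, 2), (4, 15), (7, 4), (7, 13), (10, 7), (10, 10), (11, 6), (11, 11), (12, 2), (12, 15), (14, 3), (14, 14)}; affine count = 14; |E(F_17)| = 15.

Discriminant check: Δ ∝ 4a³ + 27b² = 4·13³ + 27·7² = 4·2197 + 27·49 ≡ 13 (mod 17). Nonzero ⇒ E is nonsingular.
For each x ∈ F_17, compute rhs = x³ + 13·x + 7 mod 17, then count y ∈ F_17 with y² ≡ rhs.
  x = 0: rhs = 7, matching y values: none (0 points).
  x = 1: rhs = 4, matching y values: 2, 15 (2 points).
  x = 2: rhs = 7, matching y values: none (0 points).
  x = 3: rhs = 5, matching y values: none (0 points).
  x = 4: rhs = 4, matching y values: 2, 15 (2 points).
  x = 5: rhs = 10, matching y values: none (0 points).
  x = 6: rhs = 12, matching y values: none (0 points).
  x = 7: rhs = 16, matching y values: 4, 13 (2 points).
  x = 8: rhs = 11, matching y values: none (0 points).
  x = 9: rhs = 3, matching y values: none (0 points).
  x = 10: rhs = 15, matching y values: 7, 10 (2 points).
  x = 11: rhs = 2, matching y values: 6, 11 (2 points).
  x = 12: rhs = 4, matching y values: 2, 15 (2 points).
  x = 13: rhs = 10, matching y values: none (0 points).
  x = 14: rhs = 9, matching y values: 3, 14 (2 points).
  x = 15: rhs = 7, matching y values: none (0 points).
  x = 16: rhs = 10, matching y values: none (0 points).
Total affine count: 14.
Full point count |E(F_17)| = 14 + 1 = 15.
Hasse bound: |15 − (17+1)| = |-3| = 3 ≤ 2√17 ≈ 8.2462 ✓.


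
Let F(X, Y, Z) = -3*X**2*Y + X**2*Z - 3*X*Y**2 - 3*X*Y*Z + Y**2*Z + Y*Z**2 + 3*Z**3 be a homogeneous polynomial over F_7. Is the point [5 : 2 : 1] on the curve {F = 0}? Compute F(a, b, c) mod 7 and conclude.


F(5,2,1) ≡ 4 (mod 7); P is NOT on the curve.

Evaluate F(5, 2, 1) term-by-term (mod 7).
  -3*X**2*Y ↦ -3·25·2·1 = -150
  X**2*Z ↦ 1·25·1·1 = 25
  -3*X*Y**2 ↦ -3·5·4·1 = -60
  -3*X*Y*Z ↦ -3·5·2·1 = -30
  Y**2*Z ↦ 1·1·4·1 = 4
  Y*Z**2 ↦ 1·1·2·1 = 2
  3*Z**3 ↦ 3·1·1·1 = 3
Sum: F(5, 2, 1) = (-150) + (25) + (-60) + (-30) + (4) + (2) + (3) = -206.
Reducing mod 7: -206 ≡ 4 (mod 7).
Since F(a, b, c) ≡ 4 ≠ 0 (mod 7), P does NOT lie on the curve.


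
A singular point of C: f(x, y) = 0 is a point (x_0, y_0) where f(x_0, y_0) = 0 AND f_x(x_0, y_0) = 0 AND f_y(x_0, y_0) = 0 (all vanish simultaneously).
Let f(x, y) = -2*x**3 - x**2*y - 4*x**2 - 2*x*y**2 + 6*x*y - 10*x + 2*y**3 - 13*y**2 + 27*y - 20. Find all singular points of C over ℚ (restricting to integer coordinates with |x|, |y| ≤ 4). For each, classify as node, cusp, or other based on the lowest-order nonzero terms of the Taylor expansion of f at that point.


Singular points: {(-1, 2)}; classification: cusp.

Compute partial derivatives:
  f_x = -6*x**2 - 2*x*y - 8*x - 2*y**2 + 6*y - 10.
  f_y = -x**2 - 4*x*y + 6*x + 6*y**2 - 26*y + 27.
Scan x_0 ∈ {−4, ..., 4}. For each x_0, f_y(x_0, y) is a polynomial in y; find its integer roots y ∈ {−4, ..., 4}, then test f_x and f at those candidates.
  x = -4: f_y(-4, y) = 6*y**2 - 10*y - 13; no integer root y with |y| ≤ 4.
  x = -3: f_y(-3, y) = 6*y**2 - 14*y; vanishes at y ∈ {0}. (-3, 0): f_x = -40 ≠ 0.
  x = -2: f_y(-2, y) = 6*y**2 - 18*y + 11; no integer root y with |y| ≤ 4.
  x = -1: f_y(-1, y) = 6*y**2 - 22*y + 20; vanishes at y ∈ {2}. (-1, 2): f_x = 0, f = 0 — SINGULAR.
  x = 0: f_y(0, y) = 6*y**2 - 26*y + 27; no integer root y with |y| ≤ 4.
  x = 1: f_y(1, y) = 6*y**2 - 30*y + 32; no integer root y with |y| ≤ 4.
  x = 2: f_y(2, y) = 6*y**2 - 34*y + 35; no integer root y with |y| ≤ 4.
  x = 3: f_y(3, y) = 6*y**2 - 38*y + 36; no integer root y with |y| ≤ 4.
  x = 4: f_y(4, y) = 6*y**2 - 42*y + 35; no integer root y with |y| ≤ 4.
Only singular point on the grid: (-1, 2).
Classify: substitute x = -1 + u, y = 2 + v and expand: f = -2*u**3 - u**2*v - 2*u*v**2 + 2*v**3 + v**2.
No constant or linear terms (consistent with a singular point). Quadratic part: v**2. Cubic part: -2*u**3 - u**2*v - 2*u*v**2 + 2*v**3.
The quadratic part v**2 is a perfect square, so there is a single (double) tangent line v = 0, i.e. y = 2. Restricting the cubic part to that line (v = 0) leaves -2*u**3 ≠ 0, so f is not divisible by v and the branch is v² ≈ 2*u**3 to lowest order — this is a cusp.
Classification: cusp.


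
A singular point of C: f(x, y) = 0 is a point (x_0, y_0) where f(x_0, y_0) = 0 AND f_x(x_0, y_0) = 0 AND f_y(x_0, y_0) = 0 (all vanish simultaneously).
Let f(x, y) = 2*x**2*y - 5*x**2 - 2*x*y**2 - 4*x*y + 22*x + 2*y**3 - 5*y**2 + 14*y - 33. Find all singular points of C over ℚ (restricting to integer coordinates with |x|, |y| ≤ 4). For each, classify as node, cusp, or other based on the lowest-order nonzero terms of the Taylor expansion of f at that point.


Singular points: {(3, 2)}; classification: node.

Compute partial derivatives:
  f_x = 4*x*y - 10*x - 2*y**2 - 4*y + 22.
  f_y = 2*x**2 - 4*x*y - 4*x + 6*y**2 - 10*y + 14.
Scan x_0 ∈ {−4, ..., 4}. For each x_0, f_y(x_0, y) is a polynomial in y; find its integer roots y ∈ {−4, ..., 4}, then test f_x and f at those candidates.
  x = -4: f_y(-4, y) = 6*y**2 + 6*y + 62; no integer root y with |y| ≤ 4.
  x = -3: f_y(-3, y) = 6*y**2 + 2*y + 44; no integer root y with |y| ≤ 4.
  x = -2: f_y(-2, y) = 6*y**2 - 2*y + 30; no integer root y with |y| ≤ 4.
  x = -1: f_y(-1, y) = 6*y**2 - 6*y + 20; no integer root y with |y| ≤ 4.
  x = 0: f_y(0, y) = 6*y**2 - 10*y + 14; no integer root y with |y| ≤ 4.
  x = 1: f_y(1, y) = 6*y**2 - 14*y + 12; no integer root y with |y| ≤ 4.
  x = 2: f_y(2, y) = 6*y**2 - 18*y + 14; no integer root y with |y| ≤ 4.
  x = 3: f_y(3, y) = 6*y**2 - 22*y + 20; vanishes at y ∈ {2}. (3, 2): f_x = 0, f = 0 — SINGULAR.
  x = 4: f_y(4, y) = 6*y**2 - 26*y + 30; no integer root y with |y| ≤ 4.
Only singular point on the grid: (3, 2).
Classify: substitute x = 3 + u, y = 2 + v and expand: f = 2*u**2*v - u**2 - 2*u*v**2 + 2*v**3 + v**2.
No constant or linear terms (consistent with a singular point). Quadratic part: -u**2 + v**2. Cubic part: 2*u**2*v - 2*u*v**2 + 2*v**3.
The quadratic part v**2 - u**2 = (v − u)(v + u) splits into two distinct linear factors, so there are two distinct tangent lines y − 2 = ±(x − 3) — this is a node (ordinary double point).
Classification: node.


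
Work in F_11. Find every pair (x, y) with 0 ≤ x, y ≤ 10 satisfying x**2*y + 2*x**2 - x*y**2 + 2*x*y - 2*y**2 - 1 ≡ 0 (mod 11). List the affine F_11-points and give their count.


Affine F_11-points: {(0, 4), (0, 7), (2, 1), (3, 5), (3, 9), (4, 2), (5, 1), (5, 4), (6, 3), (7, 2), (7, 5), (10, 3), (10, 7)}; count = 13.

For each of the 121 pairs (x, y) ∈ F_11², evaluate f(x, y) mod 11. Record the zeros.
  x = 0: [0↦10, 1↦8, 2↦2, 3↦3, 4↦0, 5↦4, 6↦4, 7↦0, 8↦3, 9↦2, 10↦8]  zeros at y ∈ {4, 7}
  x = 1: [0↦1, 1↦1, 2↦6, 3↦5, 4↦9, 5↦7, 6↦10, 7↦7, 8↦9, 9↦5, 10↦6]  zeros at y ∈ ∅
  x = 2: [0↦7, 1↦0, 2↦7, 3↦6, 4↦8, 5↦2, 6↦10, 7↦10, 8↦2, 9↦8, 10↦6]  zeros at y ∈ {1}
  x = 3: [0↦6, 1↦5, 2↦5, 3↦6, 4↦8, 5↦0, 6↦4, 7↦9, 8↦4, 9↦0, 10↦8]  zeros at y ∈ {5, 9}
  x = 4: [0↦9, 1↦5, 2↦0, 3↦5, 4↦9, 5↦1, 6↦3, 7↦4, 8↦4, 9↦3, 10↦1]  zeros at y ∈ {2}
  x = 5: [0↦5, 1↦0, 2↦3, 3↦3, 4↦0, 5↦5, 6↦7, 7↦6, 8↦2, 9↦6, 10↦7]  zeros at y ∈ {1, 4}
  x = 6: [0↦5, 1↦1, 2↦3, 3↦0, 4↦3, 5↦1, 6↦5, 7↦4, 8↦9, 9↦9, 10↦4]  zeros at y ∈ {3}
  x = 7: [0↦9, 1↦8, 2↦0, 3↦7, 4↦7, 5↦0, 6↦8, 7↦9, 8↦3, 9↦1, 10↦3]  zeros at y ∈ {2, 5}
  x = 8: [0↦6, 1↦10, 2↦5, 3↦2, 4↦1, 5↦2, 6↦5, 7↦10, 8↦6, 9↦4, 10↦4]  zeros at y ∈ ∅
  x = 9: [0↦7, 1↦7, 2↦7, 3↦7, 4↦7, 5↦7, 6↦7, 7↦7, 8↦7, 9↦7, 10↦7]  zeros at y ∈ ∅
  x = 10: [0↦1, 1↦10, 2↦6, 3↦0, 4↦3, 5↦4, 6↦3, 7↦0, 8↦6, 9↦10, 10↦1]  zeros at y ∈ {3, 7}
Collecting zeros: affine points = {(0, 4), (0, 7), (2, 1), (3, 5), (3, 9), (4, 2), (5, 1), (5, 4), (6, 3), (7, 2), (7, 5), (10, 3), (10, 7)}.
Total count |C(F_11)_aff| = 13.
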